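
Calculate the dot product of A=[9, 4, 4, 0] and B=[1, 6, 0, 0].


Dot product = sum of element-wise products
A[0]*B[0] = 9*1 = 9
A[1]*B[1] = 4*6 = 24
A[2]*B[2] = 4*0 = 0
A[3]*B[3] = 0*0 = 0
Sum = 9 + 24 + 0 + 0 = 33

33


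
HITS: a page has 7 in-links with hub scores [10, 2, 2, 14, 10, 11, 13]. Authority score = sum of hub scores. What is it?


Authority = sum of hub scores of in-linkers
In-link 1: hub score = 10
In-link 2: hub score = 2
In-link 3: hub score = 2
In-link 4: hub score = 14
In-link 5: hub score = 10
In-link 6: hub score = 11
In-link 7: hub score = 13
Authority = 10 + 2 + 2 + 14 + 10 + 11 + 13 = 62

62


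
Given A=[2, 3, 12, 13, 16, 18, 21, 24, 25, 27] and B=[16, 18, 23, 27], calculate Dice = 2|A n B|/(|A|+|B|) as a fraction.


A intersect B = [16, 18, 27]
|A intersect B| = 3
|A| = 10, |B| = 4
Dice = 2*3 / (10+4)
= 6 / 14 = 3/7

3/7


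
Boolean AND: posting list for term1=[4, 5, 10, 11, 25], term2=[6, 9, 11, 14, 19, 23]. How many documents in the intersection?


Boolean AND: find intersection of posting lists
term1 docs: [4, 5, 10, 11, 25]
term2 docs: [6, 9, 11, 14, 19, 23]
Intersection: [11]
|intersection| = 1

1


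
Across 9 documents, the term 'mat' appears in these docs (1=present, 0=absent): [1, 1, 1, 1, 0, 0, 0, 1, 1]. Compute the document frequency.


Checking each document for 'mat':
Doc 1: present
Doc 2: present
Doc 3: present
Doc 4: present
Doc 5: absent
Doc 6: absent
Doc 7: absent
Doc 8: present
Doc 9: present
df = sum of presences = 1 + 1 + 1 + 1 + 0 + 0 + 0 + 1 + 1 = 6

6


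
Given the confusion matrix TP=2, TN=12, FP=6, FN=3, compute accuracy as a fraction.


Accuracy = (TP + TN) / (TP + TN + FP + FN)
TP + TN = 2 + 12 = 14
Total = 2 + 12 + 6 + 3 = 23
Accuracy = 14 / 23 = 14/23

14/23


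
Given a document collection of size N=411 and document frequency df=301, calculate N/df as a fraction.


IDF ratio = N / df
= 411 / 301
= 411/301

411/301


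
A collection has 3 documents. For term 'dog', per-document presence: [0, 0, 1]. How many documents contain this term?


Checking each document for 'dog':
Doc 1: absent
Doc 2: absent
Doc 3: present
df = sum of presences = 0 + 0 + 1 = 1

1


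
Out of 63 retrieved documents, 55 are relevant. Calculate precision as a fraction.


Precision = relevant_retrieved / total_retrieved
= 55 / 63
= 55 / (55 + 8)
= 55/63

55/63


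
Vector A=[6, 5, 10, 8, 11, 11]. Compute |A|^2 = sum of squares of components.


|A|^2 = sum of squared components
A[0]^2 = 6^2 = 36
A[1]^2 = 5^2 = 25
A[2]^2 = 10^2 = 100
A[3]^2 = 8^2 = 64
A[4]^2 = 11^2 = 121
A[5]^2 = 11^2 = 121
Sum = 36 + 25 + 100 + 64 + 121 + 121 = 467

467


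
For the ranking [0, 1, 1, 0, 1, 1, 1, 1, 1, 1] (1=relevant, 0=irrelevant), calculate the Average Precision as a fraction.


Computing P@k for each relevant position:
Position 1: not relevant
Position 2: relevant, P@2 = 1/2 = 1/2
Position 3: relevant, P@3 = 2/3 = 2/3
Position 4: not relevant
Position 5: relevant, P@5 = 3/5 = 3/5
Position 6: relevant, P@6 = 4/6 = 2/3
Position 7: relevant, P@7 = 5/7 = 5/7
Position 8: relevant, P@8 = 6/8 = 3/4
Position 9: relevant, P@9 = 7/9 = 7/9
Position 10: relevant, P@10 = 8/10 = 4/5
Sum of P@k = 1/2 + 2/3 + 3/5 + 2/3 + 5/7 + 3/4 + 7/9 + 4/5 = 6899/1260
AP = 6899/1260 / 8 = 6899/10080

6899/10080


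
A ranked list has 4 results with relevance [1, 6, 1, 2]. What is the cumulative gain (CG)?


Cumulative Gain = sum of relevance scores
Position 1: rel=1, running sum=1
Position 2: rel=6, running sum=7
Position 3: rel=1, running sum=8
Position 4: rel=2, running sum=10
CG = 10

10


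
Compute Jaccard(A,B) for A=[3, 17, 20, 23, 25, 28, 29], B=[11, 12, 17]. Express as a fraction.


A intersect B = [17]
|A intersect B| = 1
A union B = [3, 11, 12, 17, 20, 23, 25, 28, 29]
|A union B| = 9
Jaccard = 1/9 = 1/9

1/9


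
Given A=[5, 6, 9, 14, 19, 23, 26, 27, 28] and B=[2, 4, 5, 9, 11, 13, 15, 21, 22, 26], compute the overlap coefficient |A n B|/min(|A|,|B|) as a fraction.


A intersect B = [5, 9, 26]
|A intersect B| = 3
min(|A|, |B|) = min(9, 10) = 9
Overlap = 3 / 9 = 1/3

1/3


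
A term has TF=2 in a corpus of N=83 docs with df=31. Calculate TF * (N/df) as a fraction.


TF * (N/df)
= 2 * (83/31)
= 2 * 83/31
= 166/31

166/31


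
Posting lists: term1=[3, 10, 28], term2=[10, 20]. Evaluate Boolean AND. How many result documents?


Boolean AND: find intersection of posting lists
term1 docs: [3, 10, 28]
term2 docs: [10, 20]
Intersection: [10]
|intersection| = 1

1


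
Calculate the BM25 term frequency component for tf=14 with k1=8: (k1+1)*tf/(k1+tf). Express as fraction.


BM25 TF component = (k1+1)*tf / (k1+tf)
k1 = 8, tf = 14
Numerator = (8+1)*14 = 126
Denominator = 8 + 14 = 22
= 126/22 = 63/11

63/11


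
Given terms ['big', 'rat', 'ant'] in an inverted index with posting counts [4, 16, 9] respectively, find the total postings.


Summing posting list sizes:
'big': 4 postings
'rat': 16 postings
'ant': 9 postings
Total = 4 + 16 + 9 = 29

29


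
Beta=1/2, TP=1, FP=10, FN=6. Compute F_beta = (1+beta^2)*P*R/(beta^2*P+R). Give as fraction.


P = TP/(TP+FP) = 1/11 = 1/11
R = TP/(TP+FN) = 1/7 = 1/7
beta^2 = 1/2^2 = 1/4
(1 + beta^2) = 5/4
Numerator = (1+beta^2)*P*R = 5/308
Denominator = beta^2*P + R = 1/44 + 1/7 = 51/308
F_beta = 5/51

5/51


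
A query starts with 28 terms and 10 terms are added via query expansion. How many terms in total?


Original terms: 28
Expansion terms: 10
Total = 28 + 10 = 38

38


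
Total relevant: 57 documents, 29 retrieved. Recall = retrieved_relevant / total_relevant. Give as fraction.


Recall = retrieved_relevant / total_relevant
= 29 / 57
= 29 / (29 + 28)
= 29/57

29/57


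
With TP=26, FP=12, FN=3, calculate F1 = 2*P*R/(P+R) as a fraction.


F1 = 2 * P * R / (P + R)
P = TP/(TP+FP) = 26/38 = 13/19
R = TP/(TP+FN) = 26/29 = 26/29
2 * P * R = 2 * 13/19 * 26/29 = 676/551
P + R = 13/19 + 26/29 = 871/551
F1 = 676/551 / 871/551 = 52/67

52/67


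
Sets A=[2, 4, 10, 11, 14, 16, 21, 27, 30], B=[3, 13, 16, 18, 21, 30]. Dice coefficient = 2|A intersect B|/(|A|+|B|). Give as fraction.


A intersect B = [16, 21, 30]
|A intersect B| = 3
|A| = 9, |B| = 6
Dice = 2*3 / (9+6)
= 6 / 15 = 2/5

2/5


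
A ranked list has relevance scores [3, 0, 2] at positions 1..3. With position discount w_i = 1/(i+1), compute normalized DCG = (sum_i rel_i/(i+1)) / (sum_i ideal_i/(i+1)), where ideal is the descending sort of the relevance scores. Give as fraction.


Position discount weights w_i = 1/(i+1) for i=1..3:
Weights = [1/2, 1/3, 1/4]
Actual relevance: [3, 0, 2]
DCG = 3/2 + 0/3 + 2/4 = 2
Ideal relevance (sorted desc): [3, 2, 0]
Ideal DCG = 3/2 + 2/3 + 0/4 = 13/6
nDCG = DCG / ideal_DCG = 2 / 13/6 = 12/13

12/13


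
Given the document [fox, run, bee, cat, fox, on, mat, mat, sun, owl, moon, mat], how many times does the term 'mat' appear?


Document has 12 words
Scanning for 'mat':
Found at positions: [6, 7, 11]
Count = 3

3


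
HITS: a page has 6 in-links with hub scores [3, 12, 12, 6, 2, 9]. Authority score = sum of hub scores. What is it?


Authority = sum of hub scores of in-linkers
In-link 1: hub score = 3
In-link 2: hub score = 12
In-link 3: hub score = 12
In-link 4: hub score = 6
In-link 5: hub score = 2
In-link 6: hub score = 9
Authority = 3 + 12 + 12 + 6 + 2 + 9 = 44

44


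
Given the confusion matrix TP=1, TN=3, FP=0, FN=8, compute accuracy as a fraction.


Accuracy = (TP + TN) / (TP + TN + FP + FN)
TP + TN = 1 + 3 = 4
Total = 1 + 3 + 0 + 8 = 12
Accuracy = 4 / 12 = 1/3

1/3


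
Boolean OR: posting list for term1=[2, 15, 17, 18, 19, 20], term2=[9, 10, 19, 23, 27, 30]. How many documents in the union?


Boolean OR: find union of posting lists
term1 docs: [2, 15, 17, 18, 19, 20]
term2 docs: [9, 10, 19, 23, 27, 30]
Union: [2, 9, 10, 15, 17, 18, 19, 20, 23, 27, 30]
|union| = 11

11


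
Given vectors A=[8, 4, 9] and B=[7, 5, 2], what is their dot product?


Dot product = sum of element-wise products
A[0]*B[0] = 8*7 = 56
A[1]*B[1] = 4*5 = 20
A[2]*B[2] = 9*2 = 18
Sum = 56 + 20 + 18 = 94

94


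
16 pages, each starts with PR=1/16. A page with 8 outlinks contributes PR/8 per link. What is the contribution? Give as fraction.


Initial PR = 1/16 = 1/16
Outlinks = 8
Contribution per link = PR / outlinks
= 1/16 / 8
= 1/128

1/128


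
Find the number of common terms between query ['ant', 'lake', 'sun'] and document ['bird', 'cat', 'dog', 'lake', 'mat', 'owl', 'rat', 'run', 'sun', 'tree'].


Query terms: ['ant', 'lake', 'sun']
Document terms: ['bird', 'cat', 'dog', 'lake', 'mat', 'owl', 'rat', 'run', 'sun', 'tree']
Common terms: ['lake', 'sun']
Overlap count = 2

2


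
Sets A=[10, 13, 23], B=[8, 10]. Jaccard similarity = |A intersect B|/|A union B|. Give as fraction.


A intersect B = [10]
|A intersect B| = 1
A union B = [8, 10, 13, 23]
|A union B| = 4
Jaccard = 1/4 = 1/4

1/4


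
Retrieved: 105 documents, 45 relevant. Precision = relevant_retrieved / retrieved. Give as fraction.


Precision = relevant_retrieved / total_retrieved
= 45 / 105
= 45 / (45 + 60)
= 3/7

3/7


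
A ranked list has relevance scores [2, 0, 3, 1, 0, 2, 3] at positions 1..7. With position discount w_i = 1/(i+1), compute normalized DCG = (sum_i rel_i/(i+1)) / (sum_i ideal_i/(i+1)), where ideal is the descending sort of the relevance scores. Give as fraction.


Position discount weights w_i = 1/(i+1) for i=1..7:
Weights = [1/2, 1/3, 1/4, 1/5, 1/6, 1/7, 1/8]
Actual relevance: [2, 0, 3, 1, 0, 2, 3]
DCG = 2/2 + 0/3 + 3/4 + 1/5 + 0/6 + 2/7 + 3/8 = 731/280
Ideal relevance (sorted desc): [3, 3, 2, 2, 1, 0, 0]
Ideal DCG = 3/2 + 3/3 + 2/4 + 2/5 + 1/6 + 0/7 + 0/8 = 107/30
nDCG = DCG / ideal_DCG = 731/280 / 107/30 = 2193/2996

2193/2996


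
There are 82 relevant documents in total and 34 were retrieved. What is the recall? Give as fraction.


Recall = retrieved_relevant / total_relevant
= 34 / 82
= 34 / (34 + 48)
= 17/41

17/41


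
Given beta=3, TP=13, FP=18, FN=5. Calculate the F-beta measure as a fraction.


P = TP/(TP+FP) = 13/31 = 13/31
R = TP/(TP+FN) = 13/18 = 13/18
beta^2 = 3^2 = 9
(1 + beta^2) = 10
Numerator = (1+beta^2)*P*R = 845/279
Denominator = beta^2*P + R = 117/31 + 13/18 = 2509/558
F_beta = 130/193

130/193


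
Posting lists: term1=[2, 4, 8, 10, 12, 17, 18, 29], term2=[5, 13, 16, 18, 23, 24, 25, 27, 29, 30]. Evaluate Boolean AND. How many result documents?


Boolean AND: find intersection of posting lists
term1 docs: [2, 4, 8, 10, 12, 17, 18, 29]
term2 docs: [5, 13, 16, 18, 23, 24, 25, 27, 29, 30]
Intersection: [18, 29]
|intersection| = 2

2


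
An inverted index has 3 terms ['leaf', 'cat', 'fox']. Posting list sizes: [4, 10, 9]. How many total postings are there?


Summing posting list sizes:
'leaf': 4 postings
'cat': 10 postings
'fox': 9 postings
Total = 4 + 10 + 9 = 23

23


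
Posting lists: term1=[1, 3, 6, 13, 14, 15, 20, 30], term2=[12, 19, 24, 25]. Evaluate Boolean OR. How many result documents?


Boolean OR: find union of posting lists
term1 docs: [1, 3, 6, 13, 14, 15, 20, 30]
term2 docs: [12, 19, 24, 25]
Union: [1, 3, 6, 12, 13, 14, 15, 19, 20, 24, 25, 30]
|union| = 12

12


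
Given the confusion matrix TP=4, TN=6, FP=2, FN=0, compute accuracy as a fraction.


Accuracy = (TP + TN) / (TP + TN + FP + FN)
TP + TN = 4 + 6 = 10
Total = 4 + 6 + 2 + 0 = 12
Accuracy = 10 / 12 = 5/6

5/6


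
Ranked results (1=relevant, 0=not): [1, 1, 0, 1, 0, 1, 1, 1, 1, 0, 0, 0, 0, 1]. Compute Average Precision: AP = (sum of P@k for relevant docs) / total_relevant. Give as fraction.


Computing P@k for each relevant position:
Position 1: relevant, P@1 = 1/1 = 1
Position 2: relevant, P@2 = 2/2 = 1
Position 3: not relevant
Position 4: relevant, P@4 = 3/4 = 3/4
Position 5: not relevant
Position 6: relevant, P@6 = 4/6 = 2/3
Position 7: relevant, P@7 = 5/7 = 5/7
Position 8: relevant, P@8 = 6/8 = 3/4
Position 9: relevant, P@9 = 7/9 = 7/9
Position 10: not relevant
Position 11: not relevant
Position 12: not relevant
Position 13: not relevant
Position 14: relevant, P@14 = 8/14 = 4/7
Sum of P@k = 1 + 1 + 3/4 + 2/3 + 5/7 + 3/4 + 7/9 + 4/7 = 785/126
AP = 785/126 / 8 = 785/1008

785/1008


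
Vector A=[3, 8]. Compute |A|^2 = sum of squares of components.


|A|^2 = sum of squared components
A[0]^2 = 3^2 = 9
A[1]^2 = 8^2 = 64
Sum = 9 + 64 = 73

73


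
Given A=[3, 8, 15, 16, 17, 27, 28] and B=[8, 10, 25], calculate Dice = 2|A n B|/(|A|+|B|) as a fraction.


A intersect B = [8]
|A intersect B| = 1
|A| = 7, |B| = 3
Dice = 2*1 / (7+3)
= 2 / 10 = 1/5

1/5


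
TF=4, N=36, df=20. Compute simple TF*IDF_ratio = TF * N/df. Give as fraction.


TF * (N/df)
= 4 * (36/20)
= 4 * 9/5
= 36/5

36/5


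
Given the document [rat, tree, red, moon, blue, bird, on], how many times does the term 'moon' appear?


Document has 7 words
Scanning for 'moon':
Found at positions: [3]
Count = 1

1


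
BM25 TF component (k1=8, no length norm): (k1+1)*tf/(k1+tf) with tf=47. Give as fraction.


BM25 TF component = (k1+1)*tf / (k1+tf)
k1 = 8, tf = 47
Numerator = (8+1)*47 = 423
Denominator = 8 + 47 = 55
= 423/55 = 423/55

423/55


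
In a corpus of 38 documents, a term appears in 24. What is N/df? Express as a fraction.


IDF ratio = N / df
= 38 / 24
= 19/12

19/12


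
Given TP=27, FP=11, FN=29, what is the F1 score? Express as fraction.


F1 = 2 * P * R / (P + R)
P = TP/(TP+FP) = 27/38 = 27/38
R = TP/(TP+FN) = 27/56 = 27/56
2 * P * R = 2 * 27/38 * 27/56 = 729/1064
P + R = 27/38 + 27/56 = 1269/1064
F1 = 729/1064 / 1269/1064 = 27/47

27/47


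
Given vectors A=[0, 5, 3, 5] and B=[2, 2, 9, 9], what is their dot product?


Dot product = sum of element-wise products
A[0]*B[0] = 0*2 = 0
A[1]*B[1] = 5*2 = 10
A[2]*B[2] = 3*9 = 27
A[3]*B[3] = 5*9 = 45
Sum = 0 + 10 + 27 + 45 = 82

82


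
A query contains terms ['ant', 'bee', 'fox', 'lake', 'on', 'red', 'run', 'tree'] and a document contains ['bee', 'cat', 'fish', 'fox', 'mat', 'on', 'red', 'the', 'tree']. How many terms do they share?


Query terms: ['ant', 'bee', 'fox', 'lake', 'on', 'red', 'run', 'tree']
Document terms: ['bee', 'cat', 'fish', 'fox', 'mat', 'on', 'red', 'the', 'tree']
Common terms: ['bee', 'fox', 'on', 'red', 'tree']
Overlap count = 5

5


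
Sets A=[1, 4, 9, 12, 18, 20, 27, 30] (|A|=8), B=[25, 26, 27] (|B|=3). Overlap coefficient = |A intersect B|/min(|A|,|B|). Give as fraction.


A intersect B = [27]
|A intersect B| = 1
min(|A|, |B|) = min(8, 3) = 3
Overlap = 1 / 3 = 1/3

1/3


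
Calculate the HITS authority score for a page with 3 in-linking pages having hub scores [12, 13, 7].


Authority = sum of hub scores of in-linkers
In-link 1: hub score = 12
In-link 2: hub score = 13
In-link 3: hub score = 7
Authority = 12 + 13 + 7 = 32

32


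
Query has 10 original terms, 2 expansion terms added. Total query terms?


Original terms: 10
Expansion terms: 2
Total = 10 + 2 = 12

12


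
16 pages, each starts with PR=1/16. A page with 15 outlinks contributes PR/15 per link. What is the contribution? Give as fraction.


Initial PR = 1/16 = 1/16
Outlinks = 15
Contribution per link = PR / outlinks
= 1/16 / 15
= 1/240

1/240


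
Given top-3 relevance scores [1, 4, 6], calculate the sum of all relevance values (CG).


Cumulative Gain = sum of relevance scores
Position 1: rel=1, running sum=1
Position 2: rel=4, running sum=5
Position 3: rel=6, running sum=11
CG = 11

11


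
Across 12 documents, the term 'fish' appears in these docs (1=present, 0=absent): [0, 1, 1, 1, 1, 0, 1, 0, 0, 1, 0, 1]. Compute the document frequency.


Checking each document for 'fish':
Doc 1: absent
Doc 2: present
Doc 3: present
Doc 4: present
Doc 5: present
Doc 6: absent
Doc 7: present
Doc 8: absent
Doc 9: absent
Doc 10: present
Doc 11: absent
Doc 12: present
df = sum of presences = 0 + 1 + 1 + 1 + 1 + 0 + 1 + 0 + 0 + 1 + 0 + 1 = 7

7


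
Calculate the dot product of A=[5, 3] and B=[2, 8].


Dot product = sum of element-wise products
A[0]*B[0] = 5*2 = 10
A[1]*B[1] = 3*8 = 24
Sum = 10 + 24 = 34

34


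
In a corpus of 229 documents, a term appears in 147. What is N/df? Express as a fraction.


IDF ratio = N / df
= 229 / 147
= 229/147

229/147


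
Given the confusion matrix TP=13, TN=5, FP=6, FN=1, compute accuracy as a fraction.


Accuracy = (TP + TN) / (TP + TN + FP + FN)
TP + TN = 13 + 5 = 18
Total = 13 + 5 + 6 + 1 = 25
Accuracy = 18 / 25 = 18/25

18/25


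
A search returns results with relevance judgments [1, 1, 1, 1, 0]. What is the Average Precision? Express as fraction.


Computing P@k for each relevant position:
Position 1: relevant, P@1 = 1/1 = 1
Position 2: relevant, P@2 = 2/2 = 1
Position 3: relevant, P@3 = 3/3 = 1
Position 4: relevant, P@4 = 4/4 = 1
Position 5: not relevant
Sum of P@k = 1 + 1 + 1 + 1 = 4
AP = 4 / 4 = 1

1


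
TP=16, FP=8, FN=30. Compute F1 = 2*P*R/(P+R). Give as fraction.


F1 = 2 * P * R / (P + R)
P = TP/(TP+FP) = 16/24 = 2/3
R = TP/(TP+FN) = 16/46 = 8/23
2 * P * R = 2 * 2/3 * 8/23 = 32/69
P + R = 2/3 + 8/23 = 70/69
F1 = 32/69 / 70/69 = 16/35

16/35


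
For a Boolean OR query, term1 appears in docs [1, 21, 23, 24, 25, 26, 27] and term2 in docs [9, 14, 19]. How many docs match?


Boolean OR: find union of posting lists
term1 docs: [1, 21, 23, 24, 25, 26, 27]
term2 docs: [9, 14, 19]
Union: [1, 9, 14, 19, 21, 23, 24, 25, 26, 27]
|union| = 10

10


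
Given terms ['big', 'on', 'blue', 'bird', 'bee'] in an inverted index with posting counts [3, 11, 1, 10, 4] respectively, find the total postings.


Summing posting list sizes:
'big': 3 postings
'on': 11 postings
'blue': 1 postings
'bird': 10 postings
'bee': 4 postings
Total = 3 + 11 + 1 + 10 + 4 = 29

29


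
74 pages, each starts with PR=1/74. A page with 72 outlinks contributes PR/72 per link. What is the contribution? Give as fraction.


Initial PR = 1/74 = 1/74
Outlinks = 72
Contribution per link = PR / outlinks
= 1/74 / 72
= 1/5328

1/5328


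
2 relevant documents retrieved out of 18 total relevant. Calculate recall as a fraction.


Recall = retrieved_relevant / total_relevant
= 2 / 18
= 2 / (2 + 16)
= 1/9

1/9


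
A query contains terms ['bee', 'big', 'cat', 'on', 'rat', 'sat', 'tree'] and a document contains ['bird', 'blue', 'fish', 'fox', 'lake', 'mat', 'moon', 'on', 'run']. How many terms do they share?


Query terms: ['bee', 'big', 'cat', 'on', 'rat', 'sat', 'tree']
Document terms: ['bird', 'blue', 'fish', 'fox', 'lake', 'mat', 'moon', 'on', 'run']
Common terms: ['on']
Overlap count = 1

1


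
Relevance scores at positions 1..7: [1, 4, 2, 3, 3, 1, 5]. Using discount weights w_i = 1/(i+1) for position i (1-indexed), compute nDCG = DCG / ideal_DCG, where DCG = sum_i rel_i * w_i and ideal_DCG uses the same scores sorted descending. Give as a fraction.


Position discount weights w_i = 1/(i+1) for i=1..7:
Weights = [1/2, 1/3, 1/4, 1/5, 1/6, 1/7, 1/8]
Actual relevance: [1, 4, 2, 3, 3, 1, 5]
DCG = 1/2 + 4/3 + 2/4 + 3/5 + 3/6 + 1/7 + 5/8 = 3529/840
Ideal relevance (sorted desc): [5, 4, 3, 3, 2, 1, 1]
Ideal DCG = 5/2 + 4/3 + 3/4 + 3/5 + 2/6 + 1/7 + 1/8 = 4859/840
nDCG = DCG / ideal_DCG = 3529/840 / 4859/840 = 3529/4859

3529/4859


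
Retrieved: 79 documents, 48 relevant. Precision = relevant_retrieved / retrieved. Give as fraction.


Precision = relevant_retrieved / total_retrieved
= 48 / 79
= 48 / (48 + 31)
= 48/79

48/79


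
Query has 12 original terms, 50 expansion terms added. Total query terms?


Original terms: 12
Expansion terms: 50
Total = 12 + 50 = 62

62


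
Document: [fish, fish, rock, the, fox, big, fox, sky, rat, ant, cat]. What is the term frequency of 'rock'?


Document has 11 words
Scanning for 'rock':
Found at positions: [2]
Count = 1

1


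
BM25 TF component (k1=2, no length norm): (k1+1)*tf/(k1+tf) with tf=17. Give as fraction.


BM25 TF component = (k1+1)*tf / (k1+tf)
k1 = 2, tf = 17
Numerator = (2+1)*17 = 51
Denominator = 2 + 17 = 19
= 51/19 = 51/19

51/19


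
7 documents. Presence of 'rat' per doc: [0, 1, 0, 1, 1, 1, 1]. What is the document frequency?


Checking each document for 'rat':
Doc 1: absent
Doc 2: present
Doc 3: absent
Doc 4: present
Doc 5: present
Doc 6: present
Doc 7: present
df = sum of presences = 0 + 1 + 0 + 1 + 1 + 1 + 1 = 5

5


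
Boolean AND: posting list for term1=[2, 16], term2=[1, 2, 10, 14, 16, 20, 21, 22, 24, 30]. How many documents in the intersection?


Boolean AND: find intersection of posting lists
term1 docs: [2, 16]
term2 docs: [1, 2, 10, 14, 16, 20, 21, 22, 24, 30]
Intersection: [2, 16]
|intersection| = 2

2


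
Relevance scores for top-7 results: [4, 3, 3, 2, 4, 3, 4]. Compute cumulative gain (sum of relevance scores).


Cumulative Gain = sum of relevance scores
Position 1: rel=4, running sum=4
Position 2: rel=3, running sum=7
Position 3: rel=3, running sum=10
Position 4: rel=2, running sum=12
Position 5: rel=4, running sum=16
Position 6: rel=3, running sum=19
Position 7: rel=4, running sum=23
CG = 23

23


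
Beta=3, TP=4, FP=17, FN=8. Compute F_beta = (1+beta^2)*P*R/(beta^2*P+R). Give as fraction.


P = TP/(TP+FP) = 4/21 = 4/21
R = TP/(TP+FN) = 4/12 = 1/3
beta^2 = 3^2 = 9
(1 + beta^2) = 10
Numerator = (1+beta^2)*P*R = 40/63
Denominator = beta^2*P + R = 12/7 + 1/3 = 43/21
F_beta = 40/129

40/129


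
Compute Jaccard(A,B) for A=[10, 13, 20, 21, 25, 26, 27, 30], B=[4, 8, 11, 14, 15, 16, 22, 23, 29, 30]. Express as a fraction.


A intersect B = [30]
|A intersect B| = 1
A union B = [4, 8, 10, 11, 13, 14, 15, 16, 20, 21, 22, 23, 25, 26, 27, 29, 30]
|A union B| = 17
Jaccard = 1/17 = 1/17

1/17


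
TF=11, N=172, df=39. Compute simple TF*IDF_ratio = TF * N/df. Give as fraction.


TF * (N/df)
= 11 * (172/39)
= 11 * 172/39
= 1892/39

1892/39


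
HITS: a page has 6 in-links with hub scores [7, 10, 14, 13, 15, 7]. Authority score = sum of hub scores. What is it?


Authority = sum of hub scores of in-linkers
In-link 1: hub score = 7
In-link 2: hub score = 10
In-link 3: hub score = 14
In-link 4: hub score = 13
In-link 5: hub score = 15
In-link 6: hub score = 7
Authority = 7 + 10 + 14 + 13 + 15 + 7 = 66

66


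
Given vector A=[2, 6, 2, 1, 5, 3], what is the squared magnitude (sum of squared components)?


|A|^2 = sum of squared components
A[0]^2 = 2^2 = 4
A[1]^2 = 6^2 = 36
A[2]^2 = 2^2 = 4
A[3]^2 = 1^2 = 1
A[4]^2 = 5^2 = 25
A[5]^2 = 3^2 = 9
Sum = 4 + 36 + 4 + 1 + 25 + 9 = 79

79


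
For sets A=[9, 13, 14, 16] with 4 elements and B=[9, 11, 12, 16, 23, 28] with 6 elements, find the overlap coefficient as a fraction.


A intersect B = [9, 16]
|A intersect B| = 2
min(|A|, |B|) = min(4, 6) = 4
Overlap = 2 / 4 = 1/2

1/2


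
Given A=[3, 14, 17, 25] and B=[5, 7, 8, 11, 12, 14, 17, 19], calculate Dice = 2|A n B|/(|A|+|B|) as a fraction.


A intersect B = [14, 17]
|A intersect B| = 2
|A| = 4, |B| = 8
Dice = 2*2 / (4+8)
= 4 / 12 = 1/3

1/3


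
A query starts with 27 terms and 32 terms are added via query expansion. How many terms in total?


Original terms: 27
Expansion terms: 32
Total = 27 + 32 = 59

59


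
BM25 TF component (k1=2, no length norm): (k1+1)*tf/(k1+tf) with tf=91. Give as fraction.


BM25 TF component = (k1+1)*tf / (k1+tf)
k1 = 2, tf = 91
Numerator = (2+1)*91 = 273
Denominator = 2 + 91 = 93
= 273/93 = 91/31

91/31


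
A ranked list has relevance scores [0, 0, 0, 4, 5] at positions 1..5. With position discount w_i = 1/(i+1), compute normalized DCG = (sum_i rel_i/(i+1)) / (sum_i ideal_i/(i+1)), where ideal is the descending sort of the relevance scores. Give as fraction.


Position discount weights w_i = 1/(i+1) for i=1..5:
Weights = [1/2, 1/3, 1/4, 1/5, 1/6]
Actual relevance: [0, 0, 0, 4, 5]
DCG = 0/2 + 0/3 + 0/4 + 4/5 + 5/6 = 49/30
Ideal relevance (sorted desc): [5, 4, 0, 0, 0]
Ideal DCG = 5/2 + 4/3 + 0/4 + 0/5 + 0/6 = 23/6
nDCG = DCG / ideal_DCG = 49/30 / 23/6 = 49/115

49/115


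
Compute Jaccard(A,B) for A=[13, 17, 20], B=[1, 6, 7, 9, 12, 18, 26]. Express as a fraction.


A intersect B = []
|A intersect B| = 0
A union B = [1, 6, 7, 9, 12, 13, 17, 18, 20, 26]
|A union B| = 10
Jaccard = 0/10 = 0

0


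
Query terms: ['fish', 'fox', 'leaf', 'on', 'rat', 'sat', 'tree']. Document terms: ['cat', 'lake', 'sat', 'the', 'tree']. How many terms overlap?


Query terms: ['fish', 'fox', 'leaf', 'on', 'rat', 'sat', 'tree']
Document terms: ['cat', 'lake', 'sat', 'the', 'tree']
Common terms: ['sat', 'tree']
Overlap count = 2

2


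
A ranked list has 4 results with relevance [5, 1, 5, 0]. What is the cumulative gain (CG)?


Cumulative Gain = sum of relevance scores
Position 1: rel=5, running sum=5
Position 2: rel=1, running sum=6
Position 3: rel=5, running sum=11
Position 4: rel=0, running sum=11
CG = 11

11


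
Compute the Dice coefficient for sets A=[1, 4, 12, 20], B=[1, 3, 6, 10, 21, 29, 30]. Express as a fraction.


A intersect B = [1]
|A intersect B| = 1
|A| = 4, |B| = 7
Dice = 2*1 / (4+7)
= 2 / 11 = 2/11

2/11


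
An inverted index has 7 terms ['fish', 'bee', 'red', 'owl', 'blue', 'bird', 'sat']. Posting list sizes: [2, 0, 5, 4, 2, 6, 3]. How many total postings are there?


Summing posting list sizes:
'fish': 2 postings
'bee': 0 postings
'red': 5 postings
'owl': 4 postings
'blue': 2 postings
'bird': 6 postings
'sat': 3 postings
Total = 2 + 0 + 5 + 4 + 2 + 6 + 3 = 22

22


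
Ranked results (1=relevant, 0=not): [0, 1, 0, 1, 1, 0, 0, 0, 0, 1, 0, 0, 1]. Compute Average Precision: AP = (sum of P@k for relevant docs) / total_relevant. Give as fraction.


Computing P@k for each relevant position:
Position 1: not relevant
Position 2: relevant, P@2 = 1/2 = 1/2
Position 3: not relevant
Position 4: relevant, P@4 = 2/4 = 1/2
Position 5: relevant, P@5 = 3/5 = 3/5
Position 6: not relevant
Position 7: not relevant
Position 8: not relevant
Position 9: not relevant
Position 10: relevant, P@10 = 4/10 = 2/5
Position 11: not relevant
Position 12: not relevant
Position 13: relevant, P@13 = 5/13 = 5/13
Sum of P@k = 1/2 + 1/2 + 3/5 + 2/5 + 5/13 = 31/13
AP = 31/13 / 5 = 31/65

31/65


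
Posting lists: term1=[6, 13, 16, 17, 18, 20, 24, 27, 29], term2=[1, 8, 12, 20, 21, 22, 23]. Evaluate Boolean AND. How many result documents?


Boolean AND: find intersection of posting lists
term1 docs: [6, 13, 16, 17, 18, 20, 24, 27, 29]
term2 docs: [1, 8, 12, 20, 21, 22, 23]
Intersection: [20]
|intersection| = 1

1


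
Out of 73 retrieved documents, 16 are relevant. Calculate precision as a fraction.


Precision = relevant_retrieved / total_retrieved
= 16 / 73
= 16 / (16 + 57)
= 16/73

16/73


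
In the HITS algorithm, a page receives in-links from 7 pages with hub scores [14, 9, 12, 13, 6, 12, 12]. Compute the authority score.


Authority = sum of hub scores of in-linkers
In-link 1: hub score = 14
In-link 2: hub score = 9
In-link 3: hub score = 12
In-link 4: hub score = 13
In-link 5: hub score = 6
In-link 6: hub score = 12
In-link 7: hub score = 12
Authority = 14 + 9 + 12 + 13 + 6 + 12 + 12 = 78

78


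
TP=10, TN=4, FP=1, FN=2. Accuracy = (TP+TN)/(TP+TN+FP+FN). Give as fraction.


Accuracy = (TP + TN) / (TP + TN + FP + FN)
TP + TN = 10 + 4 = 14
Total = 10 + 4 + 1 + 2 = 17
Accuracy = 14 / 17 = 14/17

14/17


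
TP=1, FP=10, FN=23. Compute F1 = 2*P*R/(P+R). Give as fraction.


F1 = 2 * P * R / (P + R)
P = TP/(TP+FP) = 1/11 = 1/11
R = TP/(TP+FN) = 1/24 = 1/24
2 * P * R = 2 * 1/11 * 1/24 = 1/132
P + R = 1/11 + 1/24 = 35/264
F1 = 1/132 / 35/264 = 2/35

2/35


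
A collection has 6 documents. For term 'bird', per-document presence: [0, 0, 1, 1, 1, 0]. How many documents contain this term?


Checking each document for 'bird':
Doc 1: absent
Doc 2: absent
Doc 3: present
Doc 4: present
Doc 5: present
Doc 6: absent
df = sum of presences = 0 + 0 + 1 + 1 + 1 + 0 = 3

3


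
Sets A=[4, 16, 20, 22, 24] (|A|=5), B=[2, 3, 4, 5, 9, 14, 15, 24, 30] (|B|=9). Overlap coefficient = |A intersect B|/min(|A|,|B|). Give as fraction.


A intersect B = [4, 24]
|A intersect B| = 2
min(|A|, |B|) = min(5, 9) = 5
Overlap = 2 / 5 = 2/5

2/5


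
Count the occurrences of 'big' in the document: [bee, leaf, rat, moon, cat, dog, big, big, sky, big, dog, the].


Document has 12 words
Scanning for 'big':
Found at positions: [6, 7, 9]
Count = 3

3


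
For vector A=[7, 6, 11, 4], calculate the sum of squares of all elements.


|A|^2 = sum of squared components
A[0]^2 = 7^2 = 49
A[1]^2 = 6^2 = 36
A[2]^2 = 11^2 = 121
A[3]^2 = 4^2 = 16
Sum = 49 + 36 + 121 + 16 = 222

222


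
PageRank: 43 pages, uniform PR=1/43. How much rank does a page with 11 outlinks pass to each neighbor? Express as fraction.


Initial PR = 1/43 = 1/43
Outlinks = 11
Contribution per link = PR / outlinks
= 1/43 / 11
= 1/473

1/473


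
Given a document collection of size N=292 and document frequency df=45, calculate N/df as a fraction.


IDF ratio = N / df
= 292 / 45
= 292/45

292/45


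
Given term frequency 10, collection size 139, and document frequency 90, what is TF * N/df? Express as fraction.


TF * (N/df)
= 10 * (139/90)
= 10 * 139/90
= 139/9

139/9


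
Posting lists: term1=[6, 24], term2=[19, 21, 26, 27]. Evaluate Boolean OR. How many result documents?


Boolean OR: find union of posting lists
term1 docs: [6, 24]
term2 docs: [19, 21, 26, 27]
Union: [6, 19, 21, 24, 26, 27]
|union| = 6

6


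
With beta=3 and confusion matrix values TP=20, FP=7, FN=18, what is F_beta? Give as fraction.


P = TP/(TP+FP) = 20/27 = 20/27
R = TP/(TP+FN) = 20/38 = 10/19
beta^2 = 3^2 = 9
(1 + beta^2) = 10
Numerator = (1+beta^2)*P*R = 2000/513
Denominator = beta^2*P + R = 20/3 + 10/19 = 410/57
F_beta = 200/369

200/369


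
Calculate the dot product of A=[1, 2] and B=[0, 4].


Dot product = sum of element-wise products
A[0]*B[0] = 1*0 = 0
A[1]*B[1] = 2*4 = 8
Sum = 0 + 8 = 8

8


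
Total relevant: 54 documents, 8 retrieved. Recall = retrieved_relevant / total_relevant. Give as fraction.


Recall = retrieved_relevant / total_relevant
= 8 / 54
= 8 / (8 + 46)
= 4/27

4/27


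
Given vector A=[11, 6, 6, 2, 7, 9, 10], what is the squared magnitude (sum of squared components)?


|A|^2 = sum of squared components
A[0]^2 = 11^2 = 121
A[1]^2 = 6^2 = 36
A[2]^2 = 6^2 = 36
A[3]^2 = 2^2 = 4
A[4]^2 = 7^2 = 49
A[5]^2 = 9^2 = 81
A[6]^2 = 10^2 = 100
Sum = 121 + 36 + 36 + 4 + 49 + 81 + 100 = 427

427


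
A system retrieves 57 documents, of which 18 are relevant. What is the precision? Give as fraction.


Precision = relevant_retrieved / total_retrieved
= 18 / 57
= 18 / (18 + 39)
= 6/19

6/19


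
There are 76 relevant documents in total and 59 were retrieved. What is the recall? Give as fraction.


Recall = retrieved_relevant / total_relevant
= 59 / 76
= 59 / (59 + 17)
= 59/76

59/76


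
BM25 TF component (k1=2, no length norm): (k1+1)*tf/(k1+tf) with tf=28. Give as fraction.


BM25 TF component = (k1+1)*tf / (k1+tf)
k1 = 2, tf = 28
Numerator = (2+1)*28 = 84
Denominator = 2 + 28 = 30
= 84/30 = 14/5

14/5


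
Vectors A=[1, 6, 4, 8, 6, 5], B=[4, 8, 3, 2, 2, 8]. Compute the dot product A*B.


Dot product = sum of element-wise products
A[0]*B[0] = 1*4 = 4
A[1]*B[1] = 6*8 = 48
A[2]*B[2] = 4*3 = 12
A[3]*B[3] = 8*2 = 16
A[4]*B[4] = 6*2 = 12
A[5]*B[5] = 5*8 = 40
Sum = 4 + 48 + 12 + 16 + 12 + 40 = 132

132


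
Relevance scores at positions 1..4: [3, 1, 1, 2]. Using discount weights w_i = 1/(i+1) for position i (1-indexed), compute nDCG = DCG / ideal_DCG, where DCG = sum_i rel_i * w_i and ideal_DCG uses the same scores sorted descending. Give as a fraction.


Position discount weights w_i = 1/(i+1) for i=1..4:
Weights = [1/2, 1/3, 1/4, 1/5]
Actual relevance: [3, 1, 1, 2]
DCG = 3/2 + 1/3 + 1/4 + 2/5 = 149/60
Ideal relevance (sorted desc): [3, 2, 1, 1]
Ideal DCG = 3/2 + 2/3 + 1/4 + 1/5 = 157/60
nDCG = DCG / ideal_DCG = 149/60 / 157/60 = 149/157

149/157


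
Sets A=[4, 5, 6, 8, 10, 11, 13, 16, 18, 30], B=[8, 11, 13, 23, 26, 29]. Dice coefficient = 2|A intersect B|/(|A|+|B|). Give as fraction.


A intersect B = [8, 11, 13]
|A intersect B| = 3
|A| = 10, |B| = 6
Dice = 2*3 / (10+6)
= 6 / 16 = 3/8

3/8


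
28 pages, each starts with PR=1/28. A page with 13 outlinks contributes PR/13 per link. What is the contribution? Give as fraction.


Initial PR = 1/28 = 1/28
Outlinks = 13
Contribution per link = PR / outlinks
= 1/28 / 13
= 1/364

1/364


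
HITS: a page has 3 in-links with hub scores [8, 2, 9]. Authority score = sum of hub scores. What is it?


Authority = sum of hub scores of in-linkers
In-link 1: hub score = 8
In-link 2: hub score = 2
In-link 3: hub score = 9
Authority = 8 + 2 + 9 = 19

19


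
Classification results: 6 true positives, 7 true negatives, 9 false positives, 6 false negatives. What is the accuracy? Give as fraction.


Accuracy = (TP + TN) / (TP + TN + FP + FN)
TP + TN = 6 + 7 = 13
Total = 6 + 7 + 9 + 6 = 28
Accuracy = 13 / 28 = 13/28

13/28


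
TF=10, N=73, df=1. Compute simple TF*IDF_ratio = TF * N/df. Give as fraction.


TF * (N/df)
= 10 * (73/1)
= 10 * 73
= 730

730


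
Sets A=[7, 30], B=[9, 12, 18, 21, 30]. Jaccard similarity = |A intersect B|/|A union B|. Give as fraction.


A intersect B = [30]
|A intersect B| = 1
A union B = [7, 9, 12, 18, 21, 30]
|A union B| = 6
Jaccard = 1/6 = 1/6

1/6


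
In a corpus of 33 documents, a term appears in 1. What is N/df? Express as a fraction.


IDF ratio = N / df
= 33 / 1
= 33

33


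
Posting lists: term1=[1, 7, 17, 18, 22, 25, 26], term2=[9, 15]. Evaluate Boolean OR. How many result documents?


Boolean OR: find union of posting lists
term1 docs: [1, 7, 17, 18, 22, 25, 26]
term2 docs: [9, 15]
Union: [1, 7, 9, 15, 17, 18, 22, 25, 26]
|union| = 9

9


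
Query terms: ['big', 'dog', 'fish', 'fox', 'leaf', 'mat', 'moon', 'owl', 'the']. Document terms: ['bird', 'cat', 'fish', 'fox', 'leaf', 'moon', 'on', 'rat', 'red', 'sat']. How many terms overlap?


Query terms: ['big', 'dog', 'fish', 'fox', 'leaf', 'mat', 'moon', 'owl', 'the']
Document terms: ['bird', 'cat', 'fish', 'fox', 'leaf', 'moon', 'on', 'rat', 'red', 'sat']
Common terms: ['fish', 'fox', 'leaf', 'moon']
Overlap count = 4

4


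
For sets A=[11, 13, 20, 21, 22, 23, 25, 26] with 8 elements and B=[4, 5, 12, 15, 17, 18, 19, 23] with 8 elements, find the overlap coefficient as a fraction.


A intersect B = [23]
|A intersect B| = 1
min(|A|, |B|) = min(8, 8) = 8
Overlap = 1 / 8 = 1/8

1/8


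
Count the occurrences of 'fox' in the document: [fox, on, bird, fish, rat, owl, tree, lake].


Document has 8 words
Scanning for 'fox':
Found at positions: [0]
Count = 1

1


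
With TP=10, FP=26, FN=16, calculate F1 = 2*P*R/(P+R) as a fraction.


F1 = 2 * P * R / (P + R)
P = TP/(TP+FP) = 10/36 = 5/18
R = TP/(TP+FN) = 10/26 = 5/13
2 * P * R = 2 * 5/18 * 5/13 = 25/117
P + R = 5/18 + 5/13 = 155/234
F1 = 25/117 / 155/234 = 10/31

10/31


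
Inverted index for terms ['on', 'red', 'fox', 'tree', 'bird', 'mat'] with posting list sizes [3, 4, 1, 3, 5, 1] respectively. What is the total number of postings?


Summing posting list sizes:
'on': 3 postings
'red': 4 postings
'fox': 1 postings
'tree': 3 postings
'bird': 5 postings
'mat': 1 postings
Total = 3 + 4 + 1 + 3 + 5 + 1 = 17

17


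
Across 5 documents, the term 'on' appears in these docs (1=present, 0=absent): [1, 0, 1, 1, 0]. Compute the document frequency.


Checking each document for 'on':
Doc 1: present
Doc 2: absent
Doc 3: present
Doc 4: present
Doc 5: absent
df = sum of presences = 1 + 0 + 1 + 1 + 0 = 3

3


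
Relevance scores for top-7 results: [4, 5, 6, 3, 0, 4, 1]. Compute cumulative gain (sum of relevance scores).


Cumulative Gain = sum of relevance scores
Position 1: rel=4, running sum=4
Position 2: rel=5, running sum=9
Position 3: rel=6, running sum=15
Position 4: rel=3, running sum=18
Position 5: rel=0, running sum=18
Position 6: rel=4, running sum=22
Position 7: rel=1, running sum=23
CG = 23

23


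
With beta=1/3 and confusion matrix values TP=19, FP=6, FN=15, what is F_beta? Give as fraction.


P = TP/(TP+FP) = 19/25 = 19/25
R = TP/(TP+FN) = 19/34 = 19/34
beta^2 = 1/3^2 = 1/9
(1 + beta^2) = 10/9
Numerator = (1+beta^2)*P*R = 361/765
Denominator = beta^2*P + R = 19/225 + 19/34 = 4921/7650
F_beta = 190/259

190/259


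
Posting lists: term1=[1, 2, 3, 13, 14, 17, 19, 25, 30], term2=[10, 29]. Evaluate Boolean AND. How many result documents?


Boolean AND: find intersection of posting lists
term1 docs: [1, 2, 3, 13, 14, 17, 19, 25, 30]
term2 docs: [10, 29]
Intersection: []
|intersection| = 0

0


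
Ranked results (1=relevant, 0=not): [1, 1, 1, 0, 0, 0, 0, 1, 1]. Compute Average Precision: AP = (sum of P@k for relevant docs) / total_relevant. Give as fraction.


Computing P@k for each relevant position:
Position 1: relevant, P@1 = 1/1 = 1
Position 2: relevant, P@2 = 2/2 = 1
Position 3: relevant, P@3 = 3/3 = 1
Position 4: not relevant
Position 5: not relevant
Position 6: not relevant
Position 7: not relevant
Position 8: relevant, P@8 = 4/8 = 1/2
Position 9: relevant, P@9 = 5/9 = 5/9
Sum of P@k = 1 + 1 + 1 + 1/2 + 5/9 = 73/18
AP = 73/18 / 5 = 73/90

73/90


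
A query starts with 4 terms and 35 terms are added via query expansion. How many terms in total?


Original terms: 4
Expansion terms: 35
Total = 4 + 35 = 39

39


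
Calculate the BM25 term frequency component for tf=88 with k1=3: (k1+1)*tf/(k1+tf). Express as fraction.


BM25 TF component = (k1+1)*tf / (k1+tf)
k1 = 3, tf = 88
Numerator = (3+1)*88 = 352
Denominator = 3 + 88 = 91
= 352/91 = 352/91

352/91


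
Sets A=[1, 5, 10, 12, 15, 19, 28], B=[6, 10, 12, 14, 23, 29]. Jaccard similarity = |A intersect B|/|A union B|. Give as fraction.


A intersect B = [10, 12]
|A intersect B| = 2
A union B = [1, 5, 6, 10, 12, 14, 15, 19, 23, 28, 29]
|A union B| = 11
Jaccard = 2/11 = 2/11

2/11


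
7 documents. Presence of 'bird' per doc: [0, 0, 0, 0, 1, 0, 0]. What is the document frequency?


Checking each document for 'bird':
Doc 1: absent
Doc 2: absent
Doc 3: absent
Doc 4: absent
Doc 5: present
Doc 6: absent
Doc 7: absent
df = sum of presences = 0 + 0 + 0 + 0 + 1 + 0 + 0 = 1

1


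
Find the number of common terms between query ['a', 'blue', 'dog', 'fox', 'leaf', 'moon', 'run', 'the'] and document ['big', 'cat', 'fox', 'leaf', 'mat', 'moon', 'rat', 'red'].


Query terms: ['a', 'blue', 'dog', 'fox', 'leaf', 'moon', 'run', 'the']
Document terms: ['big', 'cat', 'fox', 'leaf', 'mat', 'moon', 'rat', 'red']
Common terms: ['fox', 'leaf', 'moon']
Overlap count = 3

3


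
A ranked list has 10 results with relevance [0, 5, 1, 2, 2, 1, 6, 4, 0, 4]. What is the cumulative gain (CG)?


Cumulative Gain = sum of relevance scores
Position 1: rel=0, running sum=0
Position 2: rel=5, running sum=5
Position 3: rel=1, running sum=6
Position 4: rel=2, running sum=8
Position 5: rel=2, running sum=10
Position 6: rel=1, running sum=11
Position 7: rel=6, running sum=17
Position 8: rel=4, running sum=21
Position 9: rel=0, running sum=21
Position 10: rel=4, running sum=25
CG = 25

25


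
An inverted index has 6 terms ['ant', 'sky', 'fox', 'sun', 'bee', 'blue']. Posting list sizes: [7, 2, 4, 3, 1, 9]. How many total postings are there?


Summing posting list sizes:
'ant': 7 postings
'sky': 2 postings
'fox': 4 postings
'sun': 3 postings
'bee': 1 postings
'blue': 9 postings
Total = 7 + 2 + 4 + 3 + 1 + 9 = 26

26


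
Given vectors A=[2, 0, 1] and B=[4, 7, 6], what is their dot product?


Dot product = sum of element-wise products
A[0]*B[0] = 2*4 = 8
A[1]*B[1] = 0*7 = 0
A[2]*B[2] = 1*6 = 6
Sum = 8 + 0 + 6 = 14

14


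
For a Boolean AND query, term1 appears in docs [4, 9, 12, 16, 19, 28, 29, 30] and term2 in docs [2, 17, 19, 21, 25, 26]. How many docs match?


Boolean AND: find intersection of posting lists
term1 docs: [4, 9, 12, 16, 19, 28, 29, 30]
term2 docs: [2, 17, 19, 21, 25, 26]
Intersection: [19]
|intersection| = 1

1


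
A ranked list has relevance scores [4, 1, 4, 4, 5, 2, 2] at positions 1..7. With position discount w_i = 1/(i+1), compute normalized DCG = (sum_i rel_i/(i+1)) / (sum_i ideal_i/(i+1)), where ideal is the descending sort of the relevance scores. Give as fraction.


Position discount weights w_i = 1/(i+1) for i=1..7:
Weights = [1/2, 1/3, 1/4, 1/5, 1/6, 1/7, 1/8]
Actual relevance: [4, 1, 4, 4, 5, 2, 2]
DCG = 4/2 + 1/3 + 4/4 + 4/5 + 5/6 + 2/7 + 2/8 = 2311/420
Ideal relevance (sorted desc): [5, 4, 4, 4, 2, 2, 1]
Ideal DCG = 5/2 + 4/3 + 4/4 + 4/5 + 2/6 + 2/7 + 1/8 = 5357/840
nDCG = DCG / ideal_DCG = 2311/420 / 5357/840 = 4622/5357

4622/5357
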